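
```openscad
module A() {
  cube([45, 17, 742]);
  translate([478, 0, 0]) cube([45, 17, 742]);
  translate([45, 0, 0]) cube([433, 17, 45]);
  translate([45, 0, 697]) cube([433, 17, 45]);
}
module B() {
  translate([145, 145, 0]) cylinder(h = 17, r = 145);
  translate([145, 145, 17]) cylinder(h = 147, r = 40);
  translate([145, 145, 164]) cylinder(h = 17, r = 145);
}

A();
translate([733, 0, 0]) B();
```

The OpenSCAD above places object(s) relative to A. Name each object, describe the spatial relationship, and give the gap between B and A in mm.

A is a picture frame. B is a spool. The spool is on the floor beside the picture frame on its +x side. The gap between the spool and the picture frame is 210 mm.

The spool's nearest face is 210 mm from the picture frame's +x face.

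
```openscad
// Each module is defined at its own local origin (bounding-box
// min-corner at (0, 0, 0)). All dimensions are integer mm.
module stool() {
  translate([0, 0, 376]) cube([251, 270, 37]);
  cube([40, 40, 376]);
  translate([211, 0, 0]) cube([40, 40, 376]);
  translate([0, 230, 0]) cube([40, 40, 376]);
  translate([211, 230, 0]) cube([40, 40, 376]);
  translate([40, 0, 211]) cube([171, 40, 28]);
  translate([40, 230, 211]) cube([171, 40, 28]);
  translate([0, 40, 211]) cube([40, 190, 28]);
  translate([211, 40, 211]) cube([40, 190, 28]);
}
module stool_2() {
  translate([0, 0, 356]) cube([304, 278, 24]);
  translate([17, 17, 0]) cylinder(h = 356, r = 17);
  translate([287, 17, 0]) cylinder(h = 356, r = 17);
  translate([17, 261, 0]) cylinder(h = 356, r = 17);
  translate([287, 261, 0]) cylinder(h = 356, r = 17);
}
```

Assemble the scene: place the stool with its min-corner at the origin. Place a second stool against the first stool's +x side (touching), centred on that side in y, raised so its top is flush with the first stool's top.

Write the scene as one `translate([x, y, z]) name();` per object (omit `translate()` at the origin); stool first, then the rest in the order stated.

stool();
translate([251, -4, 33]) stool_2();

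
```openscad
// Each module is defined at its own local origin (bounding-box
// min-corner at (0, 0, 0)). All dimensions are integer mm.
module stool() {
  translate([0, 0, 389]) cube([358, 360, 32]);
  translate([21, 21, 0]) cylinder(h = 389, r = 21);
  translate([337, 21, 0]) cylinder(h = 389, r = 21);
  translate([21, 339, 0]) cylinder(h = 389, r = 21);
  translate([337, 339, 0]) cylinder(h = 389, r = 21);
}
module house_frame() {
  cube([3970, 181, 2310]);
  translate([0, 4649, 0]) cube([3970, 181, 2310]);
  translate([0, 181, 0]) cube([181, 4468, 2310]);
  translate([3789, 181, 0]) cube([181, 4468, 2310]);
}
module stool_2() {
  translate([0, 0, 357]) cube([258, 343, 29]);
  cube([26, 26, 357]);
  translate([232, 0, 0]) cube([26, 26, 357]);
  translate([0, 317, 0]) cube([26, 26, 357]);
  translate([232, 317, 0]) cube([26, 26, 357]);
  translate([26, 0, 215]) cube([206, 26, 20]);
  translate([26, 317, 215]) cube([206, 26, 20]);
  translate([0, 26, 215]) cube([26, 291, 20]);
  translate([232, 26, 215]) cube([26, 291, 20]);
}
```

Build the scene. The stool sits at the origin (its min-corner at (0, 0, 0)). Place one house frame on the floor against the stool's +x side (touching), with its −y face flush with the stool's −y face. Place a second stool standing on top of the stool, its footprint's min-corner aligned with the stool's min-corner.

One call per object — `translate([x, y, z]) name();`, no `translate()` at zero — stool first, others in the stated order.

stool();
translate([358, 0, 0]) house_frame();
translate([0, 0, 421]) stool_2();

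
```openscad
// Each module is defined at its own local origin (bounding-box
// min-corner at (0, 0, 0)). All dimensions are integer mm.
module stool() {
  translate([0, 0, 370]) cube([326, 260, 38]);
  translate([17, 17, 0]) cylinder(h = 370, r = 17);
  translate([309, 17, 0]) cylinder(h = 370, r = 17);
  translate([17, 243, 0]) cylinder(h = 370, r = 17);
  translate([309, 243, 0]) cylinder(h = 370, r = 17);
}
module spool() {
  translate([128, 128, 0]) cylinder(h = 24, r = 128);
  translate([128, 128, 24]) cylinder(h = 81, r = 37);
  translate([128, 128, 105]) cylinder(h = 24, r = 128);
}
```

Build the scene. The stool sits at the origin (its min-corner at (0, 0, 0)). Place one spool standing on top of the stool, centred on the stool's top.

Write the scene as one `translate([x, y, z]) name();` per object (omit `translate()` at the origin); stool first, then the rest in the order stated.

stool();
translate([35, 2, 408]) spool();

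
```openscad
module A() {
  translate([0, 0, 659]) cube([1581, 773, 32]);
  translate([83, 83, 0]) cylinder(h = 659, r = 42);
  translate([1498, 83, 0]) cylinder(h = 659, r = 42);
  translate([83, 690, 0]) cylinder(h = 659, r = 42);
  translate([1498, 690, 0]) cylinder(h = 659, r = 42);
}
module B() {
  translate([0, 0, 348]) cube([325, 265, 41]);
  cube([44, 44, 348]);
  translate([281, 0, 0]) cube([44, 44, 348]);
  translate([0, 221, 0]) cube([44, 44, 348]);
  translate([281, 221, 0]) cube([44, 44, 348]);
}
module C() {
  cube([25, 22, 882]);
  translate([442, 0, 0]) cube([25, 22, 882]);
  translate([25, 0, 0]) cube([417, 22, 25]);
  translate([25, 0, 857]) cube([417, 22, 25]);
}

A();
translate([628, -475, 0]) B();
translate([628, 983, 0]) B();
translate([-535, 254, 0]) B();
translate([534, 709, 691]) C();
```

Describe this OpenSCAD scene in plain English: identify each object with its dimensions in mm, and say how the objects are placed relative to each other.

A is a table with a 1581×773 mm rectangular top, 32 mm thick, top surface at z = 691 mm, supported by four round legs of 84 mm diameter, each leg's bounding box inset 41 mm from the nearest pair of top edges, running from the floor.

B is a four-legged stool. The seat is a 325×265×41 mm slab whose top surface is at z = 389 mm; four square legs, each 44×44 mm in cross-section, run from the floor (z = 0) to the underside of the seat, each flush with a corner of the seat.

C is a picture frame with a 417×832 mm rectangular opening (x by z) and a uniform 25 mm border on every side. Frame depth is 22 mm along y. It is built from two vertical stiles running the full outside height and two horizontal rails spanning the gap between the stiles.

Three stools sit around the table at the −y, +y, −x sides. The picture frame is on top of the table.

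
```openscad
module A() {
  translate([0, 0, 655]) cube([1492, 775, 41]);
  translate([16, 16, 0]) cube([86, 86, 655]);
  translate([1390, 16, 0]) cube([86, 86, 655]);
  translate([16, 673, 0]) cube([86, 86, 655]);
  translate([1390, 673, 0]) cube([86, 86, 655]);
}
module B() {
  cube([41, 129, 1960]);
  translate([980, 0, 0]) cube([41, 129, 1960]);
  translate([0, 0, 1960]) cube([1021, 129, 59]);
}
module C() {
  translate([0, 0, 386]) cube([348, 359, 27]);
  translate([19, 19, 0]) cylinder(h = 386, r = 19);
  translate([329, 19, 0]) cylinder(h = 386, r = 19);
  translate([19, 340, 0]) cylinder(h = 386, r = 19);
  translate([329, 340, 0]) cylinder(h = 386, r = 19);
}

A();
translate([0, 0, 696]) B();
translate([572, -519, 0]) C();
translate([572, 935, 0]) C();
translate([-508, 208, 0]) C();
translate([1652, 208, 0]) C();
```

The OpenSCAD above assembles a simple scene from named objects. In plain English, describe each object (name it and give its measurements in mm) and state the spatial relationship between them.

A is a rectangular dining table. The top is 1492×775×41 mm with its upper surface at z = 696 mm. It stands on four 86×86 mm square legs, each inset 16 mm from the nearest pair of top edges, running from the floor to the underside of the top.

B is a door frame. The clear opening is 939 mm wide and 1960 mm high. Two 41 mm wide jambs, 129 mm deep, stand either side of the opening from the floor to the top of the opening. A 59 mm thick head sits across the top of both jambs, spanning the full outside width of the frame.

C is a four-legged stool. The seat is a 348×359×27 mm slab whose top surface is at z = 413 mm; four round legs, each 38 mm in diameter, run from the floor (z = 0) to the underside of the seat, each leg's axis is inset half a diameter from the nearest pair of seat edges (so the leg's bounding box is flush with the corner).

The door frame is on top of the table. Four stools sit around the table at the −y, +y, −x, +x sides.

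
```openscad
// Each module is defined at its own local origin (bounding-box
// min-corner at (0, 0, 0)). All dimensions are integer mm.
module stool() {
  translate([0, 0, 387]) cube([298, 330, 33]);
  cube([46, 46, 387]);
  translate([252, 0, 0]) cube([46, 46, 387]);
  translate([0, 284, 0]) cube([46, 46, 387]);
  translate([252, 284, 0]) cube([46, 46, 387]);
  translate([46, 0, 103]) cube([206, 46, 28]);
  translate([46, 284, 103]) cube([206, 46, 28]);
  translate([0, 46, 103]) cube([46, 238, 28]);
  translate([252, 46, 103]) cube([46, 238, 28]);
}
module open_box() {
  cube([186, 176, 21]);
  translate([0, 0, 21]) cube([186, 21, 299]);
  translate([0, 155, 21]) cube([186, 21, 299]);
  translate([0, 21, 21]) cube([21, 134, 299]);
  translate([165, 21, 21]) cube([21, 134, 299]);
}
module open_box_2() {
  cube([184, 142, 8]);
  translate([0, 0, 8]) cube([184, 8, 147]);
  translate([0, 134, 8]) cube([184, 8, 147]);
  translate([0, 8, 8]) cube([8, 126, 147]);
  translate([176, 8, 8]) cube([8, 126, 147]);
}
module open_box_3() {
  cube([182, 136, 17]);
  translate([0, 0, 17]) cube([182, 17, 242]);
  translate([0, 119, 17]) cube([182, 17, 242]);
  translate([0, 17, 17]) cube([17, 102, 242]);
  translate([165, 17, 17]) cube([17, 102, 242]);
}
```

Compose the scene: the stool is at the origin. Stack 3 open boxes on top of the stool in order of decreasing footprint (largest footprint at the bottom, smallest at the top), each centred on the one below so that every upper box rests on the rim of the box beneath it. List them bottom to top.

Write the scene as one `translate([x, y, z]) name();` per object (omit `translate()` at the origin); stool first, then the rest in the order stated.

stool();
translate([56, 77, 420]) open_box();
translate([57, 94, 740]) open_box_2();
translate([58, 97, 895]) open_box_3();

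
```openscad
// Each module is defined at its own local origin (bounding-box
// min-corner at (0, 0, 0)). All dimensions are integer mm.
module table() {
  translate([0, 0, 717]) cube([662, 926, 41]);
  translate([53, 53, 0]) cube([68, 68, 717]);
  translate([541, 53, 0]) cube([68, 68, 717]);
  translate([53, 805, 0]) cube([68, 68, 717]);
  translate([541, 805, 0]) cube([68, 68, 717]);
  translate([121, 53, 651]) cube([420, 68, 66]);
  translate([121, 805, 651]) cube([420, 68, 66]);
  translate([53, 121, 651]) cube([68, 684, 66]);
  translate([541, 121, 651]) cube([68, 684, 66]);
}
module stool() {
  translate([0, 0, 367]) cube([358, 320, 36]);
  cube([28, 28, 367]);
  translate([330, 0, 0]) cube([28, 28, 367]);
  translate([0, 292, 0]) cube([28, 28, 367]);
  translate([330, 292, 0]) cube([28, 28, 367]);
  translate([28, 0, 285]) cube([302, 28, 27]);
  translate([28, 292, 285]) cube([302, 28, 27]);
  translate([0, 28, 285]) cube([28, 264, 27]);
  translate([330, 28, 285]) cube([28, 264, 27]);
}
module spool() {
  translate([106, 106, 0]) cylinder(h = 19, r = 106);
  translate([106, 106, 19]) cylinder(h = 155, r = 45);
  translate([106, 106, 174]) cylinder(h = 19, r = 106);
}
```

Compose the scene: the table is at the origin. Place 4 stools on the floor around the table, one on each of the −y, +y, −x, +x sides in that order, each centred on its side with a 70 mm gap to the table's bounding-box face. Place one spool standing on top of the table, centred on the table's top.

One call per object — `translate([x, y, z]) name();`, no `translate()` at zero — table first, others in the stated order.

table();
translate([152, -390, 0]) stool();
translate([152, 996, 0]) stool();
translate([-428, 303, 0]) stool();
translate([732, 303, 0]) stool();
translate([225, 357, 758]) spool();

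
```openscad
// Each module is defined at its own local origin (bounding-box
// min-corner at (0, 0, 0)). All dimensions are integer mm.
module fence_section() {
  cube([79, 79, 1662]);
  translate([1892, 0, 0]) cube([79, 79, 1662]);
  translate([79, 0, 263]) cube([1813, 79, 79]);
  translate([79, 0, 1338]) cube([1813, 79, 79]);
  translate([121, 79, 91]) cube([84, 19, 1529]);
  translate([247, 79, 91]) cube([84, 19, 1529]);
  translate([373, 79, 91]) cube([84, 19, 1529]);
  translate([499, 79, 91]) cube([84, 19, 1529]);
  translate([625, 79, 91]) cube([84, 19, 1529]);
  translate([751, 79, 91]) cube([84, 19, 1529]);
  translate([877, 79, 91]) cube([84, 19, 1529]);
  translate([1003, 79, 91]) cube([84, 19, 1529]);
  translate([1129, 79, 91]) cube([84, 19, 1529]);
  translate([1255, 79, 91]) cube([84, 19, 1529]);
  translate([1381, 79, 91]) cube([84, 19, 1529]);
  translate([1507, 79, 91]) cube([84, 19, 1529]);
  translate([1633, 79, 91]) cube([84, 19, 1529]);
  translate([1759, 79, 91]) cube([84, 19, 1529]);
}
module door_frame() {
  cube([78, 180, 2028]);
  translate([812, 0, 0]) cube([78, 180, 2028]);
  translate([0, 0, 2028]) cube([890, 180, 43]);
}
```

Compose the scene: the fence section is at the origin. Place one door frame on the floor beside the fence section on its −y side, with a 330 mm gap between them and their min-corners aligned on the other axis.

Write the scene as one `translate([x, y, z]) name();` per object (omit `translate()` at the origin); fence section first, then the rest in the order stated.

fence_section();
translate([0, -510, 0]) door_frame();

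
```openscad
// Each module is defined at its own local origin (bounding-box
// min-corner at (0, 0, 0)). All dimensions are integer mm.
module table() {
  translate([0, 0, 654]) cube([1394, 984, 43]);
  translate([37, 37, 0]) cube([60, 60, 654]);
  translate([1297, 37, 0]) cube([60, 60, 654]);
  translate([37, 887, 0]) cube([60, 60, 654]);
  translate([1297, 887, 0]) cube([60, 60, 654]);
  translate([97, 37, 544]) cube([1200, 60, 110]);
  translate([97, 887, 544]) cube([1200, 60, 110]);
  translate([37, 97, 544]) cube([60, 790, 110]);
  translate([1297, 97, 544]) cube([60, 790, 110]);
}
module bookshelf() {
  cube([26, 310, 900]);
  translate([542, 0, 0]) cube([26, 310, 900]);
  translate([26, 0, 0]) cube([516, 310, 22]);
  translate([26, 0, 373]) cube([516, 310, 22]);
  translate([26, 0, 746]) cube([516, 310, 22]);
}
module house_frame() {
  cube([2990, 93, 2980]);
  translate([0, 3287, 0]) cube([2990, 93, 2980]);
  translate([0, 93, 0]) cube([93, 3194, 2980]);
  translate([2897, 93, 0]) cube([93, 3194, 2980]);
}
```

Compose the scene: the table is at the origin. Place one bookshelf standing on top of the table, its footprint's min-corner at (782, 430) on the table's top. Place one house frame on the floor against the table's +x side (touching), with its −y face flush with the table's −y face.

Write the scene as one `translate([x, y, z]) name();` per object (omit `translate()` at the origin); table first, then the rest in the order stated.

table();
translate([782, 430, 697]) bookshelf();
translate([1394, 0, 0]) house_frame();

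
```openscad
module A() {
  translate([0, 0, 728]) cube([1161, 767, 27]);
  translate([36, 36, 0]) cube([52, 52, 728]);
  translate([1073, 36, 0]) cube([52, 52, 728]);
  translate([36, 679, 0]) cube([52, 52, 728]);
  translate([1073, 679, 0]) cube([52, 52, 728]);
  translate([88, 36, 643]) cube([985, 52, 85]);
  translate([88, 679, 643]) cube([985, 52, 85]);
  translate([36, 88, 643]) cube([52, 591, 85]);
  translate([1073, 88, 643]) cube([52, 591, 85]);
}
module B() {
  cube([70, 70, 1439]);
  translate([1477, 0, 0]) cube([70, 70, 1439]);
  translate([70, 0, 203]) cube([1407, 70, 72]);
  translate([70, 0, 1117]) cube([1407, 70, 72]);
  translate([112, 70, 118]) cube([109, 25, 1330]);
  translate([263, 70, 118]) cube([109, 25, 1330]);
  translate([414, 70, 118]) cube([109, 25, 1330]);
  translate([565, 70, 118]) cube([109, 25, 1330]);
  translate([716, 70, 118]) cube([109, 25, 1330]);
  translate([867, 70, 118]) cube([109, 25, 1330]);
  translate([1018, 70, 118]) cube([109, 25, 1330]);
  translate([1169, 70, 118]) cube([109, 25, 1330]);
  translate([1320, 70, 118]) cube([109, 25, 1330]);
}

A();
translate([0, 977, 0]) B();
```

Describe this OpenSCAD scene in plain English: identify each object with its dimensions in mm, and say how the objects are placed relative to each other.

A is a rectangular dining table. The top is 1161×767×27 mm with its upper surface at z = 755 mm. It stands on four 52×52 mm square legs, each inset 36 mm from the nearest pair of top edges, running from the floor to the underside of the top. Four apron rails, 52 mm thick and 85 mm tall, run between adjacent legs with their top edges flush with the underside of the top and their outer faces flush with the legs' outer faces.

B is a fence section. Two 70×70 mm posts, 1439 mm tall, stand on the floor with a clear span of 1407 mm between their inner faces. Two horizontal rails of 70×72 mm section span the gap between the posts with their undersides at z = 203 mm and z = 1117 mm, flush with the posts' −y face. 9 pickets, each 109 mm wide, 25 mm thick and 1330 mm tall, are fixed to the +y face of the rails with their bottoms at z = 118 mm, evenly spaced across the span with equal gaps (rounded down to the nearest mm) at the −x end and between each pair — any rounding remainder accumulates at the +x end.

The fence section is on the floor beside the table on its +y side.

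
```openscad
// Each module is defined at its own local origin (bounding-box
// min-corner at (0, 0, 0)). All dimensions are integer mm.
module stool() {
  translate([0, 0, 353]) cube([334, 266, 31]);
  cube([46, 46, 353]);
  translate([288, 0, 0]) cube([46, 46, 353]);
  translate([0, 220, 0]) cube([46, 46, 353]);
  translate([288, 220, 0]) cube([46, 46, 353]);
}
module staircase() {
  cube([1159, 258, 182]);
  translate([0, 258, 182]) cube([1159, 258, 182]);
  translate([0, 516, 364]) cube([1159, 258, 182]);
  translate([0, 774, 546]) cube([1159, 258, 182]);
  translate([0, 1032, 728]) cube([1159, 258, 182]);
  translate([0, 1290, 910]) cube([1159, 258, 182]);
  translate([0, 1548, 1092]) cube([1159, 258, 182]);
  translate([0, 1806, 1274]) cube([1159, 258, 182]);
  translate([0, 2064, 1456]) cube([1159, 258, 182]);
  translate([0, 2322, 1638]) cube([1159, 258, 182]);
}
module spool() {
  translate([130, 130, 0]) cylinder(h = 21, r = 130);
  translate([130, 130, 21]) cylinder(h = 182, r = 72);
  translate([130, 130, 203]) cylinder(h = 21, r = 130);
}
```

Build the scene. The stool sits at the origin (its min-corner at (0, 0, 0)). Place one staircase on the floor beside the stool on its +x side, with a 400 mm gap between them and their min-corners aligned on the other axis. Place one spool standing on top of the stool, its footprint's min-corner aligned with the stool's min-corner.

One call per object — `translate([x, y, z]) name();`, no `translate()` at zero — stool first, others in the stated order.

stool();
translate([734, 0, 0]) staircase();
translate([0, 0, 384]) spool();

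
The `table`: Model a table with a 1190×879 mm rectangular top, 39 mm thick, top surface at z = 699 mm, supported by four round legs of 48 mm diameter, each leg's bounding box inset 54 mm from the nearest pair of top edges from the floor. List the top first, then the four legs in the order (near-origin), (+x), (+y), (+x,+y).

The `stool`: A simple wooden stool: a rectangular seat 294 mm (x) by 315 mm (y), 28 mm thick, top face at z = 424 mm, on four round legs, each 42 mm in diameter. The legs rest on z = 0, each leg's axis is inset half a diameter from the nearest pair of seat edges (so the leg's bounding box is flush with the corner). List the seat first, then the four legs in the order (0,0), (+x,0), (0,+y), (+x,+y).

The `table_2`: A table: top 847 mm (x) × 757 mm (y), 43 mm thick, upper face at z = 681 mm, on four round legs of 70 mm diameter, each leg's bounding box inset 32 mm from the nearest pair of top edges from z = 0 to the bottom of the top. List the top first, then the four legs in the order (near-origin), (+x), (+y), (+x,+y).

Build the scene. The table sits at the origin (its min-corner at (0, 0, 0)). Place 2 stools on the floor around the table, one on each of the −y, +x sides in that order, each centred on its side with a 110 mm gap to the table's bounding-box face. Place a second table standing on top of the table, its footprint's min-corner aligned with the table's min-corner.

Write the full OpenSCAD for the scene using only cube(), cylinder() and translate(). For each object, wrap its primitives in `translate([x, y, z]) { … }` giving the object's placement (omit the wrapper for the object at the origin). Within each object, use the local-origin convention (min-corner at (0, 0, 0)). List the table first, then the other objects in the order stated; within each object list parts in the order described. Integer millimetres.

translate([0, 0, 660]) cube([1190, 879, 39]);
translate([78, 78, 0]) cylinder(h = 660, r = 24);
translate([1112, 78, 0]) cylinder(h = 660, r = 24);
translate([78, 801, 0]) cylinder(h = 660, r = 24);
translate([1112, 801, 0]) cylinder(h = 660, r = 24);
translate([448, -425, 0]) {
  translate([0, 0, 396]) cube([294, 315, 28]);
  translate([21, 21, 0]) cylinder(h = 396, r = 21);
  translate([273, 21, 0]) cylinder(h = 396, r = 21);
  translate([21, 294, 0]) cylinder(h = 396, r = 21);
  translate([273, 294, 0]) cylinder(h = 396, r = 21);
}
translate([1300, 282, 0]) {
  translate([0, 0, 396]) cube([294, 315, 28]);
  translate([21, 21, 0]) cylinder(h = 396, r = 21);
  translate([273, 21, 0]) cylinder(h = 396, r = 21);
  translate([21, 294, 0]) cylinder(h = 396, r = 21);
  translate([273, 294, 0]) cylinder(h = 396, r = 21);
}
translate([0, 0, 699]) {
  translate([0, 0, 638]) cube([847, 757, 43]);
  translate([67, 67, 0]) cylinder(h = 638, r = 35);
  translate([780, 67, 0]) cylinder(h = 638, r = 35);
  translate([67, 690, 0]) cylinder(h = 638, r = 35);
  translate([780, 690, 0]) cylinder(h = 638, r = 35);
}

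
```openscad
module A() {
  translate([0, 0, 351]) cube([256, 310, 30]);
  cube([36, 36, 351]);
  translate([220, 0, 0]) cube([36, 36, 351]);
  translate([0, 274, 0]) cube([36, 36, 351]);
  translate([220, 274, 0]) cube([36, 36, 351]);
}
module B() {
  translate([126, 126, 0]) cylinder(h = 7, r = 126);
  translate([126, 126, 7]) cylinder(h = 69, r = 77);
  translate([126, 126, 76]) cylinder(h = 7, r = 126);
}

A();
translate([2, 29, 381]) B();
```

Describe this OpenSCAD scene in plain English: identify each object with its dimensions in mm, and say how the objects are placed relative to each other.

A is a simple wooden stool: a rectangular seat 256 mm (x) by 310 mm (y), 30 mm thick, top face at z = 381 mm, on four square legs, each 36×36 mm in cross-section. The legs rest on z = 0, each flush with a corner of the seat.

B is a spool: two coaxial disc flanges of radius 126 mm and thickness 7 mm, joined by a core cylinder of radius 77 mm and height 69 mm. The lower flange rests on z = 0 and the three cylinders share a vertical axis.

The spool is on top of the stool, centred.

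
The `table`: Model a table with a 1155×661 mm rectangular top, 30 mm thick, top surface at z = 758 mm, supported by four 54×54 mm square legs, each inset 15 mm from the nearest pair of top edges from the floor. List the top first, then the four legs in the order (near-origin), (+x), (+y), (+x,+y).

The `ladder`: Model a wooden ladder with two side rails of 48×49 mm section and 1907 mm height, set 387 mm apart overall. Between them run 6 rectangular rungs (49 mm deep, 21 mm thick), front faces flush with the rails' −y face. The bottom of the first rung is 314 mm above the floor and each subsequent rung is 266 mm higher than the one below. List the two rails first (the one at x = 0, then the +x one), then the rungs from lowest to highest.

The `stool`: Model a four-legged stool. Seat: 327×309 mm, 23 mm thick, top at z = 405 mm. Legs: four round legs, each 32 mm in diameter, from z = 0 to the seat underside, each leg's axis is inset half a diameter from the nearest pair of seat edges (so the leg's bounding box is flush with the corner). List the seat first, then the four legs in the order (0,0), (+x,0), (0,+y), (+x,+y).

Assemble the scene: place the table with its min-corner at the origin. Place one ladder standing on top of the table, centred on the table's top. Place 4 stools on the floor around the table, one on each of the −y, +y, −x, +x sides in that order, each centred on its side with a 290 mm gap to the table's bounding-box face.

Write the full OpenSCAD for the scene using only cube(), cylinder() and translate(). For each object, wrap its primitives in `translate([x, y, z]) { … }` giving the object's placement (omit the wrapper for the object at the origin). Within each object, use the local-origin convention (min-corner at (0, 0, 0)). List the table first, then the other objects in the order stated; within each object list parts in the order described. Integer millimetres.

translate([0, 0, 728]) cube([1155, 661, 30]);
translate([15, 15, 0]) cube([54, 54, 728]);
translate([1086, 15, 0]) cube([54, 54, 728]);
translate([15, 592, 0]) cube([54, 54, 728]);
translate([1086, 592, 0]) cube([54, 54, 728]);
translate([384, 306, 758]) {
  cube([48, 49, 1907]);
  translate([339, 0, 0]) cube([48, 49, 1907]);
  translate([48, 0, 314]) cube([291, 49, 21]);
  translate([48, 0, 580]) cube([291, 49, 21]);
  translate([48, 0, 846]) cube([291, 49, 21]);
  translate([48, 0, 1112]) cube([291, 49, 21]);
  translate([48, 0, 1378]) cube([291, 49, 21]);
  translate([48, 0, 1644]) cube([291, 49, 21]);
}
translate([414, -599, 0]) {
  translate([0, 0, 382]) cube([327, 309, 23]);
  translate([16, 16, 0]) cylinder(h = 382, r = 16);
  translate([311, 16, 0]) cylinder(h = 382, r = 16);
  translate([16, 293, 0]) cylinder(h = 382, r = 16);
  translate([311, 293, 0]) cylinder(h = 382, r = 16);
}
translate([414, 951, 0]) {
  translate([0, 0, 382]) cube([327, 309, 23]);
  translate([16, 16, 0]) cylinder(h = 382, r = 16);
  translate([311, 16, 0]) cylinder(h = 382, r = 16);
  translate([16, 293, 0]) cylinder(h = 382, r = 16);
  translate([311, 293, 0]) cylinder(h = 382, r = 16);
}
translate([-617, 176, 0]) {
  translate([0, 0, 382]) cube([327, 309, 23]);
  translate([16, 16, 0]) cylinder(h = 382, r = 16);
  translate([311, 16, 0]) cylinder(h = 382, r = 16);
  translate([16, 293, 0]) cylinder(h = 382, r = 16);
  translate([311, 293, 0]) cylinder(h = 382, r = 16);
}
translate([1445, 176, 0]) {
  translate([0, 0, 382]) cube([327, 309, 23]);
  translate([16, 16, 0]) cylinder(h = 382, r = 16);
  translate([311, 16, 0]) cylinder(h = 382, r = 16);
  translate([16, 293, 0]) cylinder(h = 382, r = 16);
  translate([311, 293, 0]) cylinder(h = 382, r = 16);
}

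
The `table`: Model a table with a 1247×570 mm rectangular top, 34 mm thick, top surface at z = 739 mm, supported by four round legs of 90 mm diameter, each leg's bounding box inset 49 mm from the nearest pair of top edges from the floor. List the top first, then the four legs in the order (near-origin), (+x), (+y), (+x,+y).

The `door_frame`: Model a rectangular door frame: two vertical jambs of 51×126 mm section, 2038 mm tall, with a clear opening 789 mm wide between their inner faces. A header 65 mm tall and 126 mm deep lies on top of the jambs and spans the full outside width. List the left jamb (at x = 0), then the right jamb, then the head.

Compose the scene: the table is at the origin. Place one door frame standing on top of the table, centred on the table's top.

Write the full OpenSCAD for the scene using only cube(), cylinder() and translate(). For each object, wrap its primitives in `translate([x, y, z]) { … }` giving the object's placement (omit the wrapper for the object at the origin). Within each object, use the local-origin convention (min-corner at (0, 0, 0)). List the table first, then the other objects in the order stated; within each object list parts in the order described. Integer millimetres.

translate([0, 0, 705]) cube([1247, 570, 34]);
translate([94, 94, 0]) cylinder(h = 705, r = 45);
translate([1153, 94, 0]) cylinder(h = 705, r = 45);
translate([94, 476, 0]) cylinder(h = 705, r = 45);
translate([1153, 476, 0]) cylinder(h = 705, r = 45);
translate([178, 222, 739]) {
  cube([51, 126, 2038]);
  translate([840, 0, 0]) cube([51, 126, 2038]);
  translate([0, 0, 2038]) cube([891, 126, 65]);
}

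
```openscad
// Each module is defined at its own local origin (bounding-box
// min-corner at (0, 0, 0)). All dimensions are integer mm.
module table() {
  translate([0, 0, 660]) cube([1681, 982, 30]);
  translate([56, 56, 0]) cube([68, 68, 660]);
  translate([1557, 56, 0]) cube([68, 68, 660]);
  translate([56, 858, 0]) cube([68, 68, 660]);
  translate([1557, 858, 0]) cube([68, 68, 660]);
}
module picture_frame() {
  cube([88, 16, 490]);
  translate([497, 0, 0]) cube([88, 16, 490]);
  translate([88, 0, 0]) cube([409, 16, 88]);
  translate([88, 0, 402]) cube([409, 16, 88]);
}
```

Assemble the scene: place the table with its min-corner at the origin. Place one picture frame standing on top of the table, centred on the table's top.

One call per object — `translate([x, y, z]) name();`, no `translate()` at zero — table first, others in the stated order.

table();
translate([548, 483, 690]) picture_frame();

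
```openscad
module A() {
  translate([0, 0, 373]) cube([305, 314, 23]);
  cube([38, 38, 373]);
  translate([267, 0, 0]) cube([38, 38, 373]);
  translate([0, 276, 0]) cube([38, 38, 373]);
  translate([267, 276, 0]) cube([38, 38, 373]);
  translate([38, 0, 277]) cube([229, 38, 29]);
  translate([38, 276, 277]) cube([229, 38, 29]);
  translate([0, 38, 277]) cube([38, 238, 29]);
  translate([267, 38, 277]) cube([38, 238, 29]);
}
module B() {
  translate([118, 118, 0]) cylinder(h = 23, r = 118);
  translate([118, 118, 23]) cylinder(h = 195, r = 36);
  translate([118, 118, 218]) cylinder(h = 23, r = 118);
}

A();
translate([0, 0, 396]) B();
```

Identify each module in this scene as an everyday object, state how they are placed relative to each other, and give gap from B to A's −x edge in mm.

The spool's min-x is at 0; the stool's min-x is 0; gap = 0 mm.

A is a stool. B is a spool. The spool is on top of the stool. The gap from the spool to the stool's −x edge is 0 mm.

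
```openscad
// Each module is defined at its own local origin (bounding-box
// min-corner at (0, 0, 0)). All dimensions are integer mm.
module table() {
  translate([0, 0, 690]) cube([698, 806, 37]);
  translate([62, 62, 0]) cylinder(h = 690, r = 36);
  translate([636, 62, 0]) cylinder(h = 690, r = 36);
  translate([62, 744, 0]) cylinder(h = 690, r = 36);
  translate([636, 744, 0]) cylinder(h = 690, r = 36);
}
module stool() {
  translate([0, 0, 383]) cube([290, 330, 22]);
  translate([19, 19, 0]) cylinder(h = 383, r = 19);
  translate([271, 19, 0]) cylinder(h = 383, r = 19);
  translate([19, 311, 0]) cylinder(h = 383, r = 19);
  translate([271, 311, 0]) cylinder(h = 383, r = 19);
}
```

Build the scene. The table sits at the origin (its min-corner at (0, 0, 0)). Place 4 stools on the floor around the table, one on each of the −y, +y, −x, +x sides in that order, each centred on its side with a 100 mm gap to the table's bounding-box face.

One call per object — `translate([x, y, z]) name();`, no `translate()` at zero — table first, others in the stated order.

table();
translate([204, -430, 0]) stool();
translate([204, 906, 0]) stool();
translate([-390, 238, 0]) stool();
translate([798, 238, 0]) stool();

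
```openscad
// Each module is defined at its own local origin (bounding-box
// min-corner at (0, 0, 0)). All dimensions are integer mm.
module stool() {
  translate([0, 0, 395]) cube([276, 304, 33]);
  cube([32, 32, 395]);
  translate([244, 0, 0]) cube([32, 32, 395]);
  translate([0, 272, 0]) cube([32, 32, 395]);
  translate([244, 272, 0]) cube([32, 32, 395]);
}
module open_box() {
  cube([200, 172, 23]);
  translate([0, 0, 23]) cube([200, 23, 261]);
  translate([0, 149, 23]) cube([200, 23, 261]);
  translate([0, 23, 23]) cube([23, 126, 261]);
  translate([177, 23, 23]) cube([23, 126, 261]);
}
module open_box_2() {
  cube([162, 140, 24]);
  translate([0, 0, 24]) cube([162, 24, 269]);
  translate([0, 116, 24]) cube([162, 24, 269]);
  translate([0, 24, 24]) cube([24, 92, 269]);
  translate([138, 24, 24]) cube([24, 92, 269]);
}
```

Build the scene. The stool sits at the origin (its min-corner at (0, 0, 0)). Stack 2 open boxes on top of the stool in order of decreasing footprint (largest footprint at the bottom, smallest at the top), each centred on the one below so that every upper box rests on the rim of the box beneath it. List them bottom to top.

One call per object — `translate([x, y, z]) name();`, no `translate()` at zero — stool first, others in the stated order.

stool();
translate([38, 66, 428]) open_box();
translate([57, 82, 712]) open_box_2();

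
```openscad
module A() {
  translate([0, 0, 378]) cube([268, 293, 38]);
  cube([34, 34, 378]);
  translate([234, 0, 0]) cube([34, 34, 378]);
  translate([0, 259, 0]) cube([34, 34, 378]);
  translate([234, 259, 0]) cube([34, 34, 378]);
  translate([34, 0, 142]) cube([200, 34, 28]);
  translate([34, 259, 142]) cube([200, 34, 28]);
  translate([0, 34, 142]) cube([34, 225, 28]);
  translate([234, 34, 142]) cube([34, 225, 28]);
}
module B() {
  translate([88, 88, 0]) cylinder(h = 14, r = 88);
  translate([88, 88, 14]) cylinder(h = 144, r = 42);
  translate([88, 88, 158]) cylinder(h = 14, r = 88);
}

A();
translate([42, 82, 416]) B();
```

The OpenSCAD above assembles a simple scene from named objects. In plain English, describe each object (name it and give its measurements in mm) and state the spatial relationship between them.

A is a four-legged stool. The seat is a 268×293×38 mm slab whose top surface is at z = 416 mm; four square legs, each 34×34 mm in cross-section, run from the floor (z = 0) to the underside of the seat, each flush with a corner of the seat. Four stretchers, 34 mm wide and 28 mm tall, connect adjacent legs with their undersides at z = 142 mm, each running between the inner faces of the legs it joins and aligned with the legs' outer faces on the other axis.

B is a spool: two coaxial disc flanges of radius 88 mm and thickness 14 mm, joined by a core cylinder of radius 42 mm and height 144 mm. The lower flange rests on z = 0 and the three cylinders share a vertical axis.

The spool is on top of the stool.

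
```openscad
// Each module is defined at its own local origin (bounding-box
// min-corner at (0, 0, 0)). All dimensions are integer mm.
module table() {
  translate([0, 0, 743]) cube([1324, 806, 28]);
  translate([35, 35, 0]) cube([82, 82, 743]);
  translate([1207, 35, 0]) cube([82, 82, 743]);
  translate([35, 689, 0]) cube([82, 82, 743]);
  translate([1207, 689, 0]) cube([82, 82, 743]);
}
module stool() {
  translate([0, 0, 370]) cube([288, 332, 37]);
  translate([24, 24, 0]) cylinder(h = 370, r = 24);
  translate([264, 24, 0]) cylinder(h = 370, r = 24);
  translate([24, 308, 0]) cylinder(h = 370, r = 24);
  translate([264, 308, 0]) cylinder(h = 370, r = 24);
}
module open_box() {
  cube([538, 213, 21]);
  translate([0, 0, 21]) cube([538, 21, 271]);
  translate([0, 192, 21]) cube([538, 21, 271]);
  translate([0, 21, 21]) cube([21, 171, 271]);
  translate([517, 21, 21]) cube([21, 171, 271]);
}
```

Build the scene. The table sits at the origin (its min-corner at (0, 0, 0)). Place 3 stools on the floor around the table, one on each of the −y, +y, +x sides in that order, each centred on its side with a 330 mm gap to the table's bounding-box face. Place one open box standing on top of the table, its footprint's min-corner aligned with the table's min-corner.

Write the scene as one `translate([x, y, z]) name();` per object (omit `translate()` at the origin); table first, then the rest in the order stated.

table();
translate([518, -662, 0]) stool();
translate([518, 1136, 0]) stool();
translate([1654, 237, 0]) stool();
translate([0, 0, 771]) open_box();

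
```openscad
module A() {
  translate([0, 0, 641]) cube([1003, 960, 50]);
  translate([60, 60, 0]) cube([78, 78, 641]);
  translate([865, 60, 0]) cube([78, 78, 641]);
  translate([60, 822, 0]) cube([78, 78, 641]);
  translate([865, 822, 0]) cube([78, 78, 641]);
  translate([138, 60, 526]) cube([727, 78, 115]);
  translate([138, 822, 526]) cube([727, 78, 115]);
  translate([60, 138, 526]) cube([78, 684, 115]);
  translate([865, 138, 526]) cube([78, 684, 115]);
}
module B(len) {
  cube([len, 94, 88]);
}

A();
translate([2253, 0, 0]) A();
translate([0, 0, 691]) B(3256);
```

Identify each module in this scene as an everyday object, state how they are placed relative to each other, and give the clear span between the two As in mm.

Second table starts at x = 2253; first ends at x = 1003; clear span = 2253 − 1003 = 1250 mm.

A is a table. B is a beam. A beam spans the tops of two tables. The clear span between the two tables is 1250 mm.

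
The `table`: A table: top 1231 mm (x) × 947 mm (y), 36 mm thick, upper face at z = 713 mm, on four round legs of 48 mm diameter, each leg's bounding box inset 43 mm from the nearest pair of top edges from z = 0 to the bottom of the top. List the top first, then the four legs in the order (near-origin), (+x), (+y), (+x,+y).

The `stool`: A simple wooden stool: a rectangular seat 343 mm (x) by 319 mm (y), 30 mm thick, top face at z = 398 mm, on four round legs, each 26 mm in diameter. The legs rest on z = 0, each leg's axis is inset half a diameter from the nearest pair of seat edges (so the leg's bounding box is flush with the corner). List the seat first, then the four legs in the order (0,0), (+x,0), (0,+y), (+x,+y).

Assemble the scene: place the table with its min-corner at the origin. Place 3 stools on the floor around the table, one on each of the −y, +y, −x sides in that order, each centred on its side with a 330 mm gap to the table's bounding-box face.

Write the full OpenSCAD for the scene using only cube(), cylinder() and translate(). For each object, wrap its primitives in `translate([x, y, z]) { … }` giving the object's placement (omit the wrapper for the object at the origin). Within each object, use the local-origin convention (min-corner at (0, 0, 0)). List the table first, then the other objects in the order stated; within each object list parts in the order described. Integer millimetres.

translate([0, 0, 677]) cube([1231, 947, 36]);
translate([67, 67, 0]) cylinder(h = 677, r = 24);
translate([1164, 67, 0]) cylinder(h = 677, r = 24);
translate([67, 880, 0]) cylinder(h = 677, r = 24);
translate([1164, 880, 0]) cylinder(h = 677, r = 24);
translate([444, -649, 0]) {
  translate([0, 0, 368]) cube([343, 319, 30]);
  translate([13, 13, 0]) cylinder(h = 368, r = 13);
  translate([330, 13, 0]) cylinder(h = 368, r = 13);
  translate([13, 306, 0]) cylinder(h = 368, r = 13);
  translate([330, 306, 0]) cylinder(h = 368, r = 13);
}
translate([444, 1277, 0]) {
  translate([0, 0, 368]) cube([343, 319, 30]);
  translate([13, 13, 0]) cylinder(h = 368, r = 13);
  translate([330, 13, 0]) cylinder(h = 368, r = 13);
  translate([13, 306, 0]) cylinder(h = 368, r = 13);
  translate([330, 306, 0]) cylinder(h = 368, r = 13);
}
translate([-673, 314, 0]) {
  translate([0, 0, 368]) cube([343, 319, 30]);
  translate([13, 13, 0]) cylinder(h = 368, r = 13);
  translate([330, 13, 0]) cylinder(h = 368, r = 13);
  translate([13, 306, 0]) cylinder(h = 368, r = 13);
  translate([330, 306, 0]) cylinder(h = 368, r = 13);
}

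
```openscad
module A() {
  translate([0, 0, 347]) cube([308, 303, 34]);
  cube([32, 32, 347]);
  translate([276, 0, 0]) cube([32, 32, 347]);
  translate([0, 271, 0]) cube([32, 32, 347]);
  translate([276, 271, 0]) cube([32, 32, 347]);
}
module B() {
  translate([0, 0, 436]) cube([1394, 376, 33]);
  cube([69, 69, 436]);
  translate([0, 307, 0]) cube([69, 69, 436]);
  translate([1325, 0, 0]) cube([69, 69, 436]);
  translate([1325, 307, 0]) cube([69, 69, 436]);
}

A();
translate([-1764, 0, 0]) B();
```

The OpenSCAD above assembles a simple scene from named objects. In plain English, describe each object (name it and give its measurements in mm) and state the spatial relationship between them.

A is a four-legged stool. The seat is a 308×303×34 mm slab whose top surface is at z = 381 mm; four square legs, each 32×32 mm in cross-section, run from the floor (z = 0) to the underside of the seat, each flush with a corner of the seat.

B is a long wooden bench with a 1394 mm (x) × 376 mm (y) seat, 33 mm thick, its top surface 469 mm above the floor. Four 69 mm square legs at the seat corners, flush with the edges, run from z = 0 to the seat underside.

The bench is on the floor beside the stool on its −x side.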